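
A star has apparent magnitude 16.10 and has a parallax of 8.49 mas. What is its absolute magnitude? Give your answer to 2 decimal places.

M ≈ 10.74

p = 8.49 mas = 8.49×10^-3″ → d = 1/p = 117.8 pc
5 log₁₀(d/10 pc) = 5 log₁₀(117.8) − 5 = 5.355
M = m − 5 log₁₀(d/10) = 16.10 − 5.355 = 10.745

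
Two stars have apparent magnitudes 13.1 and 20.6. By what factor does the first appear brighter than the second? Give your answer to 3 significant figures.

Magnitude difference = -7.5
Flux ratio = 10^(−0.4 Δm) = 10^(−0.4 × -7.5) = 10^3.000 = 1000

1000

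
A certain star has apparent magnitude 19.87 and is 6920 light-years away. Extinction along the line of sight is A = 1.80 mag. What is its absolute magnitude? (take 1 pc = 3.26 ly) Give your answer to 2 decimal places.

M ≈ 6.44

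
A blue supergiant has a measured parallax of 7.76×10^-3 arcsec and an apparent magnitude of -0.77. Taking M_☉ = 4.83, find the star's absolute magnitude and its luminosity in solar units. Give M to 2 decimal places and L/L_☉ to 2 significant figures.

M ≈ -6.32; L/L_☉ ≈ 29000

d = 1/p = 1/7.76×10^-3″ = 128.9 pc
M = m − 5 log₁₀ d + 5 = -0.77 − 5·2.1101 + 5 = -6.321
M − M_☉ = -6.321 − 4.83 = -11.151
L/L_☉ = 10^(−0.4 × -11.151) = 28860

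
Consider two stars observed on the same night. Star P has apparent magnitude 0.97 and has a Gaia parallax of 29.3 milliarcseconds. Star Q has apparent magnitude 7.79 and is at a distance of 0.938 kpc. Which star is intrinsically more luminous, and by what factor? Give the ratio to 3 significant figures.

Star Q is more luminous, by a factor of 1.41.

Star P: p = 29.3 mas = 0.0293″ → d = 1/p = 34.13 pc
Star P: M = m − 5 log₁₀ d + 5 = 0.97 − 5·1.5331 + 5 = -1.696
Star Q: d = 0.938 kpc = 938.0 pc
Star Q: M = m − 5 log₁₀ d + 5 = 7.79 − 5·2.9722 + 5 = -2.071
ΔM = M_P − M_Q = -1.696 − (-2.071) = 0.375; smaller M is more luminous → Star Q.
L ratio = 10^(0.4 |ΔM|) = 10^0.150 = 1.413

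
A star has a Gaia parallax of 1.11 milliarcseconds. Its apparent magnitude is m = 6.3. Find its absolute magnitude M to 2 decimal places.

M ≈ -3.47

p = 1.11 mas = 1.11×10^-3″ → d = 1/p = 900.9 pc
5 log₁₀(d/10 pc) = 5 log₁₀(900.9) − 5 = 9.773
M = m − 5 log₁₀(d/10) = 6.3 − 9.773 = -3.473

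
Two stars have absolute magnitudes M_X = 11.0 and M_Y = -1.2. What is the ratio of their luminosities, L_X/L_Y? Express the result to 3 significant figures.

L_X/L_Y ≈ 1.32×10^-5

ΔM = M_X − M_Y = 12.2
L_X/L_Y = 10^(−0.4 ΔM) = 10^-4.880 = 1.318×10^-5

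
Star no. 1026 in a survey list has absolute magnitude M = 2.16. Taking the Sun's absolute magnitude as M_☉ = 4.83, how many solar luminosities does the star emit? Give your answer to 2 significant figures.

L/L_☉ ≈ 12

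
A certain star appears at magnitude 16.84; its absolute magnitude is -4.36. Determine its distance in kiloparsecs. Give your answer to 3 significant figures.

Distance modulus: m − M = 16.84 − (-4.36) = 21.200
m − M = 5 log₁₀ d − 5
log₁₀ d = (m − M)/5 + 1 = 5.2400
d = 10^5.2400 = 173800 pc
= 173.8 kpc

d ≈ 174 kpc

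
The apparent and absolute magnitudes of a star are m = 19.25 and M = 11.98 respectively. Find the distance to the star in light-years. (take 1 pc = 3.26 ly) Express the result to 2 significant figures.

d ≈ 930 ly

Distance modulus: m − M = 19.25 − (11.98) = 7.270
m − M = 5 log₁₀ d − 5
log₁₀ d = (m − M)/5 + 1 = 2.4540
d = 10^2.4540 = 284.4 pc
= 927.3 ly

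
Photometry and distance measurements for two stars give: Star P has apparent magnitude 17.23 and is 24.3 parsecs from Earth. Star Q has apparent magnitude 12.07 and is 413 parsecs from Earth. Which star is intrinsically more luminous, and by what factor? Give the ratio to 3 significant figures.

Star Q is more luminous, by a factor of 33500.

Star P: M = m − 5 log₁₀ d + 5 = 17.23 − 5·1.3856 + 5 = 15.302
Star Q: M = m − 5 log₁₀ d + 5 = 12.07 − 5·2.6160 + 5 = 3.990
ΔM = M_P − M_Q = 15.302 − (3.990) = 11.312; smaller M is more luminous → Star Q.
L ratio = 10^(0.4 |ΔM|) = 10^4.525 = 33470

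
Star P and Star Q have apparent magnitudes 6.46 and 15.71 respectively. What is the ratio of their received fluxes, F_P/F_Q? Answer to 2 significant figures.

F_P/F_Q ≈ 5000

Δm = 6.46 − (15.71) = -9.25
Flux ratio = 10^(−0.4 Δm) = 10^(−0.4 × -9.25) = 10^3.700 = 5012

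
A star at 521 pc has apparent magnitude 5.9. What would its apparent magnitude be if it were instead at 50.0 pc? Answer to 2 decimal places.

Flux ∝ 1/d², so Δm = 5 log₁₀(d₂/d₁) = 5 log₁₀(50.0/521) = -5.089
m₂ = m₁ + Δm = 5.9 + (-5.089) = 0.811

m ≈ 0.81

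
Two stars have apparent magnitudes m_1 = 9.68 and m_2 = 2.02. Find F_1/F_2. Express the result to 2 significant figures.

Δm = 9.68 − (2.02) = 7.66
Flux ratio = 10^(−0.4 Δm) = 10^(−0.4 × 7.66) = 10^-3.064 = 8.630×10^-4

F_1/F_2 ≈ 8.6×10^-4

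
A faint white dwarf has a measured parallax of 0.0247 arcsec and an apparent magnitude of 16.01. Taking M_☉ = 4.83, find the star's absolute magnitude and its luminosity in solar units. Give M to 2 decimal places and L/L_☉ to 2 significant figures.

d = 1/p = 1/0.0247″ = 40.49 pc
M = m − 5 log₁₀ d + 5 = 16.01 − 5·1.6073 + 5 = 12.973
M − M_☉ = 12.973 − 4.83 = 8.143
L/L_☉ = 10^(−0.4 × 8.143) = 5.528×10^-4

M ≈ 12.97; L/L_☉ ≈ 5.5×10^-4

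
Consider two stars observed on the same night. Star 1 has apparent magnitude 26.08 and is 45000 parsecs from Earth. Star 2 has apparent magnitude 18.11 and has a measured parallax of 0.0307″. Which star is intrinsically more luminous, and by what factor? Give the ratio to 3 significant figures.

Star 1: M = m − 5 log₁₀ d + 5 = 26.08 − 5·4.6532 + 5 = 7.814
Star 2: d = 1/p = 1/0.0307″ = 32.57 pc
Star 2: M = m − 5 log₁₀ d + 5 = 18.11 − 5·1.5129 + 5 = 15.546
ΔM = M_1 − M_2 = 7.814 − (15.546) = -7.732; smaller M is more luminous → Star 1.
L ratio = 10^(0.4 |ΔM|) = 10^3.093 = 1238

Star 1 is more luminous, by a factor of 1240.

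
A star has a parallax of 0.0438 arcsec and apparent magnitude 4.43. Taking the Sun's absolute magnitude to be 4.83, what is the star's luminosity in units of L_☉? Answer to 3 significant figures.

L/L_☉ ≈ 7.53

d = 1/p = 1/0.0438″ = 22.83 pc
M = m − 5 log₁₀ d + 5 = 4.43 − 5·1.3585 + 5 = 2.637
M − M_☉ = 2.637 − 4.83 = -2.193
L/L_☉ = 10^(−0.4 × -2.193) = 7.534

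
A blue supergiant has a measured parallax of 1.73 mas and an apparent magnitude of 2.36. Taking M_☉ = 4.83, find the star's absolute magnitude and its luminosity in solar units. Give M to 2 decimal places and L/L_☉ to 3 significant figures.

M ≈ -6.45; L/L_☉ ≈ 32500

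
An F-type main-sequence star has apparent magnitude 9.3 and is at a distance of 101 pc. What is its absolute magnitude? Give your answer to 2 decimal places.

M ≈ 4.28

5 log₁₀(d/10 pc) = 5 log₁₀(101.0) − 5 = 5.022
M = m − 5 log₁₀(d/10) = 9.3 − 5.022 = 4.278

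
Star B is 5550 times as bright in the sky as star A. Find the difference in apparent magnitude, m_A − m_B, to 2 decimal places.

m_A − m_B ≈ 9.36

Pogson: Δm = −2.5 log₁₀(ratio) = −2.5 log₁₀(5550) = −2.5 × 3.7443 = -9.361
Star B is brighter so has the smaller magnitude: m_A − m_B is positive.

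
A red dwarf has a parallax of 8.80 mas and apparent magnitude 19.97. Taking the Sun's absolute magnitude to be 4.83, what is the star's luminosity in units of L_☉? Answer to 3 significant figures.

L/L_☉ ≈ 1.14×10^-4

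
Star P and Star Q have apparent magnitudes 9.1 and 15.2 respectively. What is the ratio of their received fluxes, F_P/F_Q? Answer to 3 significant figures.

F_P/F_Q ≈ 275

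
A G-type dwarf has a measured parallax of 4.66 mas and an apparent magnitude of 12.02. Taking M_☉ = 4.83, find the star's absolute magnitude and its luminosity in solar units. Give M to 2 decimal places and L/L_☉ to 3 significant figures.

M ≈ 5.36; L/L_☉ ≈ 0.613

d = 1/p = 1000/4.66 mas = 214.6 pc
M = m − 5 log₁₀ d + 5 = 12.02 − 5·2.3316 + 5 = 5.362
M − M_☉ = 5.362 − 4.83 = 0.532
L/L_☉ = 10^(−0.4 × 0.532) = 0.6127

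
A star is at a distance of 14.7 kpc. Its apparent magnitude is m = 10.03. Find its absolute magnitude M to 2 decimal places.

d = 14.7 kpc = 14700 pc
5 log₁₀(d/10 pc) = 5 log₁₀(14700) − 5 = 15.837
M = m − 5 log₁₀(d/10) = 10.03 − 15.837 = -5.807

M ≈ -5.81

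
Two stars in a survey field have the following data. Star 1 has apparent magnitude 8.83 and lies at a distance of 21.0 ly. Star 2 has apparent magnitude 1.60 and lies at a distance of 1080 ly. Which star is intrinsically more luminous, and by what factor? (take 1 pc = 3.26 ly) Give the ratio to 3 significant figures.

Star 2 is more luminous, by a factor of 2.06×10^6.

Star 1: d = 21.0 ly / 3.26 = 6.442 pc
Star 1: M = m − 5 log₁₀ d + 5 = 8.83 − 5·0.8090 + 5 = 9.785
Star 2: d = 1080 ly / 3.26 = 331.3 pc
Star 2: M = m − 5 log₁₀ d + 5 = 1.60 − 5·2.5202 + 5 = -6.001
ΔM = M_1 − M_2 = 9.785 − (-6.001) = 15.786; smaller M is more luminous → Star 2.
L ratio = 10^(0.4 |ΔM|) = 10^6.314 = 2.063×10^6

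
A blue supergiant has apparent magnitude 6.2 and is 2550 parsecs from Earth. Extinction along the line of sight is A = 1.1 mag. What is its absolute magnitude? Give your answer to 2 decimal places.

M ≈ -6.93

5 log₁₀(d/10 pc) = 5 log₁₀(2550) − 5 = 12.033
M = m − 5 log₁₀(d/10) − A = 6.2 − 12.033 − 1.1 = -6.933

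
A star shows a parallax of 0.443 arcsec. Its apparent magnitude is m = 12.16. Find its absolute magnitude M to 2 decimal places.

d = 1/p = 1/0.443″ = 2.257 pc
5 log₁₀(d/10 pc) = 5 log₁₀(2.257) − 5 = -3.232
M = m − 5 log₁₀(d/10) = 12.16 + 3.232 = 15.392

M ≈ 15.39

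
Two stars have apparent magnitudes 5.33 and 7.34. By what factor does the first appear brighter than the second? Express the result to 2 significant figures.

6.4

Magnitude difference = -2.01
Flux ratio = 10^(−0.4 Δm) = 10^(−0.4 × -2.01) = 10^0.804 = 6.368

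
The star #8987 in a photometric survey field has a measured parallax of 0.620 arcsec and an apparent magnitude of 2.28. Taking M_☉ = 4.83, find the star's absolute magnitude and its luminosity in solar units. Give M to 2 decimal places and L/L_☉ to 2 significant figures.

d = 1/p = 1/0.620″ = 1.613 pc
M = m − 5 log₁₀ d + 5 = 2.28 − 5·0.2076 + 5 = 6.242
M − M_☉ = 6.242 − 4.83 = 1.412
L/L_☉ = 10^(−0.4 × 1.412) = 0.2724

M ≈ 6.24; L/L_☉ ≈ 0.27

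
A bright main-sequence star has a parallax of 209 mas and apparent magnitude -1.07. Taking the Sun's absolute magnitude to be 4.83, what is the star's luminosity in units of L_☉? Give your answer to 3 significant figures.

L/L_☉ ≈ 52.4

d = 1/p = 1000/209 mas = 4.785 pc
M = m − 5 log₁₀ d + 5 = -1.07 − 5·0.6799 + 5 = 0.531
M − M_☉ = 0.531 − 4.83 = -4.299
L/L_☉ = 10^(−0.4 × -4.299) = 52.45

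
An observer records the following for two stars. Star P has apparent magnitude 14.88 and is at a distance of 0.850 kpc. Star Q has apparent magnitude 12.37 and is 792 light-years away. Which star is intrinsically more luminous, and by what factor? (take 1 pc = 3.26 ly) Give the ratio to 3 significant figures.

Star P: d = 0.850 kpc = 850.0 pc
Star P: M = m − 5 log₁₀ d + 5 = 14.88 − 5·2.9294 + 5 = 5.233
Star Q: d = 792 ly / 3.26 = 242.9 pc
Star Q: M = m − 5 log₁₀ d + 5 = 12.37 − 5·2.3855 + 5 = 5.442
ΔM = M_P − M_Q = 5.233 − (5.442) = -0.210; smaller M is more luminous → Star P.
L ratio = 10^(0.4 |ΔM|) = 10^0.084 = 1.213

Star P is more luminous, by a factor of 1.21.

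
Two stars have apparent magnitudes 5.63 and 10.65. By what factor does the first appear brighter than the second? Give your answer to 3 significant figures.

Δm = 5.63 − (10.65) = -5.02
Flux ratio = 10^(−0.4 Δm) = 10^(−0.4 × -5.02) = 10^2.008 = 101.9

102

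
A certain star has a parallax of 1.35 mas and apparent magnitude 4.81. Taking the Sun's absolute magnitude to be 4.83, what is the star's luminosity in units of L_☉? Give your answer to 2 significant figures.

d = 1/p = 1000/1.35 mas = 740.7 pc
M = m − 5 log₁₀ d + 5 = 4.81 − 5·2.8697 + 5 = -4.538
M − M_☉ = -4.538 − 4.83 = -9.368
L/L_☉ = 10^(−0.4 × -9.368) = 5589

L/L_☉ ≈ 5600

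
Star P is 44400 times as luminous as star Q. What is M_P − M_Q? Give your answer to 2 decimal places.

M_P − M_Q ≈ -11.62

Pogson: ΔM = −2.5 log₁₀(ratio) = −2.5 log₁₀(44400) = −2.5 × 4.6474 = -11.618
Star P is brighter, so it has the smaller magnitude: the difference is negative.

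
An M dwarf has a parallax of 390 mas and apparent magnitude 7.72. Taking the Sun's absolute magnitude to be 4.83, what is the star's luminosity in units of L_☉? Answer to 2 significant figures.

L/L_☉ ≈ 4.6×10^-3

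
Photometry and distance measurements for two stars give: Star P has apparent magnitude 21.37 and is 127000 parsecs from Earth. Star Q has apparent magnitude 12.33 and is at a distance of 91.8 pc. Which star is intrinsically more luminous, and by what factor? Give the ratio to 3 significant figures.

Star P is more luminous, by a factor of 463.

Star P: M = m − 5 log₁₀ d + 5 = 21.37 − 5·5.1038 + 5 = 0.851
Star Q: M = m − 5 log₁₀ d + 5 = 12.33 − 5·1.9628 + 5 = 7.516
ΔM = M_P − M_Q = 0.851 − (7.516) = -6.665; smaller M is more luminous → Star P.
L ratio = 10^(0.4 |ΔM|) = 10^2.666 = 463.4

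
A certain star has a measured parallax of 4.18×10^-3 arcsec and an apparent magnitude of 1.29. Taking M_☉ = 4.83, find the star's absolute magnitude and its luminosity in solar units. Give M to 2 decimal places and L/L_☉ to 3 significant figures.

d = 1/p = 1/4.18×10^-3″ = 239.2 pc
M = m − 5 log₁₀ d + 5 = 1.29 − 5·2.3788 + 5 = -5.604
M − M_☉ = -5.604 − 4.83 = -10.434
L/L_☉ = 10^(−0.4 × -10.434) = 14920

M ≈ -5.60; L/L_☉ ≈ 14900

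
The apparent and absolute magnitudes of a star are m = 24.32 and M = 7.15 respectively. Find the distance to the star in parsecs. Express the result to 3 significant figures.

d ≈ 27200 pc

μ = m − M = 17.170
m − M = 5 log₁₀ d − 5
log₁₀ d = (m − M)/5 + 1 = 4.4340
d = 10^4.4340 = 27160 pc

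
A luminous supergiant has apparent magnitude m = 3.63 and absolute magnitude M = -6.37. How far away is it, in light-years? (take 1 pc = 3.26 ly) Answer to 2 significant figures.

μ = m − M = 10.000
m − M = 5 log₁₀ d − 5
log₁₀ d = (m − M)/5 + 1 = 3.0000
d = 10^3.0000 = 1000 pc
= 3260 ly

d ≈ 3300 ly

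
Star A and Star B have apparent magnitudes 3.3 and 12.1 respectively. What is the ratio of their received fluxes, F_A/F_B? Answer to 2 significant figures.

F_A/F_B ≈ 3300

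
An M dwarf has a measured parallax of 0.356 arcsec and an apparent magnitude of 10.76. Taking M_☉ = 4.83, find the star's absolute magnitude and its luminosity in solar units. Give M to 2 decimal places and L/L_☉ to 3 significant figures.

M ≈ 13.52; L/L_☉ ≈ 3.35×10^-4

d = 1/p = 1/0.356″ = 2.809 pc
M = m − 5 log₁₀ d + 5 = 10.76 − 5·0.4486 + 5 = 13.517
M − M_☉ = 13.517 − 4.83 = 8.687
L/L_☉ = 10^(−0.4 × 8.687) = 3.350×10^-4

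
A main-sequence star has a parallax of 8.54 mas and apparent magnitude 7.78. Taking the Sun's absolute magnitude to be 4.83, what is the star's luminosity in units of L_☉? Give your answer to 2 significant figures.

L/L_☉ ≈ 9.1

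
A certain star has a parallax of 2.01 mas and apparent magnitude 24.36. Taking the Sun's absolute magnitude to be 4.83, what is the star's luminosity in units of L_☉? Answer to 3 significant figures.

L/L_☉ ≈ 3.82×10^-5

d = 1/p = 1000/2.01 mas = 497.5 pc
M = m − 5 log₁₀ d + 5 = 24.36 − 5·2.6968 + 5 = 15.876
M − M_☉ = 15.876 − 4.83 = 11.046
L/L_☉ = 10^(−0.4 × 11.046) = 3.816×10^-5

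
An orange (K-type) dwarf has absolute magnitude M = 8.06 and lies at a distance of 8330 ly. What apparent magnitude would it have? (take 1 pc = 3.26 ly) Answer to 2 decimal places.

m ≈ 20.10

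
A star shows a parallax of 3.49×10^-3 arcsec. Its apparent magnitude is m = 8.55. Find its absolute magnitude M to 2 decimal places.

M ≈ 1.26

d = 1/p = 1/3.49×10^-3″ = 286.5 pc
5 log₁₀(d/10 pc) = 5 log₁₀(286.5) − 5 = 7.286
M = m − 5 log₁₀(d/10) = 8.55 − 7.286 = 1.264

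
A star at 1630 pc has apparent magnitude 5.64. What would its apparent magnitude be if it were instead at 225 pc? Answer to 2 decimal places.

m ≈ 1.34

Flux ∝ 1/d², so Δm = 5 log₁₀(d₂/d₁) = 5 log₁₀(225/1630) = -4.300
m₂ = m₁ + Δm = 5.64 + (-4.300) = 1.340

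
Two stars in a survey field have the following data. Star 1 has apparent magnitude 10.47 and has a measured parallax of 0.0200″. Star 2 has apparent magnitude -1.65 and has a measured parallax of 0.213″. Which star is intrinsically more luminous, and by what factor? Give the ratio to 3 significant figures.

Star 1: d = 1/p = 1/0.0200″ = 50.00 pc
Star 1: M = m − 5 log₁₀ d + 5 = 10.47 − 5·1.6990 + 5 = 6.975
Star 2: d = 1/p = 1/0.213″ = 4.695 pc
Star 2: M = m − 5 log₁₀ d + 5 = -1.65 − 5·0.6716 + 5 = -0.008
ΔM = M_1 − M_2 = 6.975 − (-0.008) = 6.983; smaller M is more luminous → Star 2.
L ratio = 10^(0.4 |ΔM|) = 10^2.793 = 621.3

Star 2 is more luminous, by a factor of 621.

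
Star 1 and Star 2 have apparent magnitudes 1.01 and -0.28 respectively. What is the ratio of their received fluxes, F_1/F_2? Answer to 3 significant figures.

Δm = 1.01 − (-0.28) = 1.29
Flux ratio = 10^(−0.4 Δm) = 10^(−0.4 × 1.29) = 10^-0.516 = 0.3048

F_1/F_2 ≈ 0.305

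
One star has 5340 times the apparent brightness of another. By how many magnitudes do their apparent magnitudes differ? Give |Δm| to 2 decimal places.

Pogson: Δm = −2.5 log₁₀(ratio) = −2.5 log₁₀(5340) = −2.5 × 3.7275 = -9.319

|Δm| ≈ 9.32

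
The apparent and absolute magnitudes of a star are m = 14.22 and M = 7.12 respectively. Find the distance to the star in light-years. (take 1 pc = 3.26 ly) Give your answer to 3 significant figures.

d ≈ 857 ly

Distance modulus: m − M = 14.22 − (7.12) = 7.100
m − M = 5 log₁₀ d − 5
log₁₀ d = (m − M)/5 + 1 = 2.4200
d = 10^2.4200 = 263.0 pc
= 857.5 ly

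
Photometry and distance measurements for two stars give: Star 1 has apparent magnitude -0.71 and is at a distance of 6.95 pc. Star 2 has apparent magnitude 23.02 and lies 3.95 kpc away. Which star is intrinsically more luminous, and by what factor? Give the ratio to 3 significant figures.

Star 1: M = m − 5 log₁₀ d + 5 = -0.71 − 5·0.8420 + 5 = 0.080
Star 2: d = 3.95 kpc = 3950 pc
Star 2: M = m − 5 log₁₀ d + 5 = 23.02 − 5·3.5966 + 5 = 10.037
ΔM = M_1 − M_2 = 0.080 − (10.037) = -9.957; smaller M is more luminous → Star 1.
L ratio = 10^(0.4 |ΔM|) = 10^3.983 = 9611

Star 1 is more luminous, by a factor of 9610.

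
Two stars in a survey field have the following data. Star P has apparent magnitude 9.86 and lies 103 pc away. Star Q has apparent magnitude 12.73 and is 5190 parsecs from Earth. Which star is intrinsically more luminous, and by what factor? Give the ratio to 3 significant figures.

Star P: M = m − 5 log₁₀ d + 5 = 9.86 − 5·2.0128 + 5 = 4.796
Star Q: M = m − 5 log₁₀ d + 5 = 12.73 − 5·3.7152 + 5 = -0.846
ΔM = M_P − M_Q = 4.796 − (-0.846) = 5.642; smaller M is more luminous → Star Q.
L ratio = 10^(0.4 |ΔM|) = 10^2.257 = 180.6

Star Q is more luminous, by a factor of 181.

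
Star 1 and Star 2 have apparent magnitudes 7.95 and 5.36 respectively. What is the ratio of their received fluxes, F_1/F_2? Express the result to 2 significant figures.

F_1/F_2 ≈ 0.092

Δm = 7.95 − (5.36) = 2.59
Flux ratio = 10^(−0.4 Δm) = 10^(−0.4 × 2.59) = 10^-1.036 = 0.09204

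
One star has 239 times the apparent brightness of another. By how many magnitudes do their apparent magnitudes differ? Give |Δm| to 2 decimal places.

|Δm| ≈ 5.95

Pogson: Δm = −2.5 log₁₀(ratio) = −2.5 log₁₀(239) = −2.5 × 2.3784 = -5.946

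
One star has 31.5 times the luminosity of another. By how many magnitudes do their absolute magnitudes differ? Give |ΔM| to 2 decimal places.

Pogson: ΔM = −2.5 log₁₀(ratio) = −2.5 log₁₀(31.5) = −2.5 × 1.4983 = -3.746

|ΔM| ≈ 3.75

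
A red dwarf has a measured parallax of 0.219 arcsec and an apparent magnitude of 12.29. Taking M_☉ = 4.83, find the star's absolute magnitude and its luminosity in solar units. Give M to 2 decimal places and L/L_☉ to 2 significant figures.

M ≈ 13.99; L/L_☉ ≈ 2.2×10^-4

d = 1/p = 1/0.219″ = 4.566 pc
M = m − 5 log₁₀ d + 5 = 12.29 − 5·0.6596 + 5 = 13.992
M − M_☉ = 13.992 − 4.83 = 9.162
L/L_☉ = 10^(−0.4 × 9.162) = 2.163×10^-4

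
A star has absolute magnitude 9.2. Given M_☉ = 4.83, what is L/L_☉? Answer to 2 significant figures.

M − M_☉ = 9.2 − 4.83 = 4.370
L/L_☉ = 10^(−0.4 (M − M_☉)) = 10^-1.748 = 0.01786

L/L_☉ ≈ 0.018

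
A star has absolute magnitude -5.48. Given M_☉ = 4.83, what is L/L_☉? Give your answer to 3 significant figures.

M − M_☉ = -5.48 − 4.83 = -10.310
L/L_☉ = 10^(−0.4 (M − M_☉)) = 10^4.124 = 13300

L/L_☉ ≈ 13300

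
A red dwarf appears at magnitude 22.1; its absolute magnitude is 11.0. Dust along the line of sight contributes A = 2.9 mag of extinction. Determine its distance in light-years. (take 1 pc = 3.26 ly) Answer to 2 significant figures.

m − M = 5 log₁₀(d/10 pc) + A  ⇒  22.1 − (11.0) − 2.9 = 5 log₁₀(d/10)
8.200 = 5 log₁₀(d/10)
log₁₀ d = (m − M − A)/5 + 1 = 2.6400
d = 10^2.6400 = 436.5 pc
= 1423 ly

d ≈ 1400 ly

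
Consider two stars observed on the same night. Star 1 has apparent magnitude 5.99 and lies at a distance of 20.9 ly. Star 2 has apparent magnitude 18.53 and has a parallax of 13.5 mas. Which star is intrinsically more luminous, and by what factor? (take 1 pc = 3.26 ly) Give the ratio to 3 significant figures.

Star 1 is more luminous, by a factor of 777.

Star 1: d = 20.9 ly / 3.26 = 6.411 pc
Star 1: M = m − 5 log₁₀ d + 5 = 5.99 − 5·0.8069 + 5 = 6.955
Star 2: p = 13.5 mas = 0.0135″ → d = 1/p = 74.07 pc
Star 2: M = m − 5 log₁₀ d + 5 = 18.53 − 5·1.8697 + 5 = 14.182
ΔM = M_1 − M_2 = 6.955 − (14.182) = -7.226; smaller M is more luminous → Star 1.
L ratio = 10^(0.4 |ΔM|) = 10^2.891 = 777.2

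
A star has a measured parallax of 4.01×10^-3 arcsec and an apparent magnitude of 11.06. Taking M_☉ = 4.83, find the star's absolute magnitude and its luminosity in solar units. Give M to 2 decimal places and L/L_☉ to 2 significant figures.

d = 1/p = 1/4.01×10^-3″ = 249.4 pc
M = m − 5 log₁₀ d + 5 = 11.06 − 5·2.3969 + 5 = 4.076
M − M_☉ = 4.076 − 4.83 = -0.754
L/L_☉ = 10^(−0.4 × -0.754) = 2.003

M ≈ 4.08; L/L_☉ ≈ 2.0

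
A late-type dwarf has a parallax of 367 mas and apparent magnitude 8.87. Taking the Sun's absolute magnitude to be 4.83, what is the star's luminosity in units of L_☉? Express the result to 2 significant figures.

L/L_☉ ≈ 1.8×10^-3

d = 1/p = 1000/367 mas = 2.725 pc
M = m − 5 log₁₀ d + 5 = 8.87 − 5·0.4353 + 5 = 11.693
M − M_☉ = 11.693 − 4.83 = 6.863
L/L_☉ = 10^(−0.4 × 6.863) = 1.797×10^-3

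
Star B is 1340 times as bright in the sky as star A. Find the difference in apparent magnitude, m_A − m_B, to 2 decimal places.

Pogson: Δm = −2.5 log₁₀(ratio) = −2.5 log₁₀(1340) = −2.5 × 3.1271 = -7.818
Star B is brighter so has the smaller magnitude: m_A − m_B is positive.

m_A − m_B ≈ 7.82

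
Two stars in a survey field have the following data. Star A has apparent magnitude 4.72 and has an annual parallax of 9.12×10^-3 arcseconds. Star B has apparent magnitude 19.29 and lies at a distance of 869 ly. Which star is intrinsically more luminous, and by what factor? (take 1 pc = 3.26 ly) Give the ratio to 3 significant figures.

Star A is more luminous, by a factor of 114000.

Star A: d = 1/p = 1/9.12×10^-3″ = 109.6 pc
Star A: M = m − 5 log₁₀ d + 5 = 4.72 − 5·2.0400 + 5 = -0.480
Star B: d = 869 ly / 3.26 = 266.6 pc
Star B: M = m − 5 log₁₀ d + 5 = 19.29 − 5·2.4258 + 5 = 12.161
ΔM = M_A − M_B = -0.480 − (12.161) = -12.641; smaller M is more luminous → Star A.
L ratio = 10^(0.4 |ΔM|) = 10^5.056 = 113900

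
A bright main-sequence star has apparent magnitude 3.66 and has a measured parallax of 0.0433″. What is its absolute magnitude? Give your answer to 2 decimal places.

d = 1/p = 1/0.0433″ = 23.09 pc
5 log₁₀(d/10 pc) = 5 log₁₀(23.09) − 5 = 1.818
M = m − 5 log₁₀(d/10) = 3.66 − 1.818 = 1.842

M ≈ 1.84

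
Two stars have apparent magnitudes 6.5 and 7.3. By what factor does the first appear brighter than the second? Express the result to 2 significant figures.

2.1

Magnitude difference = -0.8
Flux ratio = 10^(−0.4 Δm) = 10^(−0.4 × -0.8) = 10^0.320 = 2.089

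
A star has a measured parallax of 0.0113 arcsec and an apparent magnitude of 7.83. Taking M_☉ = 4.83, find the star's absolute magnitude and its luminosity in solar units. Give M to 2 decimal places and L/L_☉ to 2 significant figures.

M ≈ 3.10; L/L_☉ ≈ 4.9

d = 1/p = 1/0.0113″ = 88.50 pc
M = m − 5 log₁₀ d + 5 = 7.83 − 5·1.9469 + 5 = 3.095
M − M_☉ = 3.095 − 4.83 = -1.735
L/L_☉ = 10^(−0.4 × -1.735) = 4.941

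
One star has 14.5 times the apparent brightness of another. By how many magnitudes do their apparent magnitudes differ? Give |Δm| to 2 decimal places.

|Δm| ≈ 2.90

Pogson: Δm = −2.5 log₁₀(ratio) = −2.5 log₁₀(14.5) = −2.5 × 1.1614 = -2.903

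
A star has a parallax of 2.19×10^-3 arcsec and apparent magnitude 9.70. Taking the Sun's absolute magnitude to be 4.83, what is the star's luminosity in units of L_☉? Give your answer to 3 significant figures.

d = 1/p = 1/2.19×10^-3″ = 456.6 pc
M = m − 5 log₁₀ d + 5 = 9.70 − 5·2.6596 + 5 = 1.402
M − M_☉ = 1.402 − 4.83 = -3.428
L/L_☉ = 10^(−0.4 × -3.428) = 23.50

L/L_☉ ≈ 23.5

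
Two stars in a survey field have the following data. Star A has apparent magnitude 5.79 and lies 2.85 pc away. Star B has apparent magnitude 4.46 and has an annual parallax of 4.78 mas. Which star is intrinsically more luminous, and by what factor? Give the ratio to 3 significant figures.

Star A: M = m − 5 log₁₀ d + 5 = 5.79 − 5·0.4548 + 5 = 8.516
Star B: p = 4.78 mas = 4.78×10^-3″ → d = 1/p = 209.2 pc
Star B: M = m − 5 log₁₀ d + 5 = 4.46 − 5·2.3206 + 5 = -2.143
ΔM = M_A − M_B = 8.516 − (-2.143) = 10.659; smaller M is more luminous → Star B.
L ratio = 10^(0.4 |ΔM|) = 10^4.263 = 18340

Star B is more luminous, by a factor of 18300.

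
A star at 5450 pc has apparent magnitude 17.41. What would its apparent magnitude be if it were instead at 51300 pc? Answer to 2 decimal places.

m ≈ 22.28

Flux ∝ 1/d², so Δm = 5 log₁₀(d₂/d₁) = 5 log₁₀(51300/5450) = 4.869
m₂ = m₁ + Δm = 17.41 + (4.869) = 22.279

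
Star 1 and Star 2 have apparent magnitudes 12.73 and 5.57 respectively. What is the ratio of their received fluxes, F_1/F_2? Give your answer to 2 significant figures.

F_1/F_2 ≈ 1.4×10^-3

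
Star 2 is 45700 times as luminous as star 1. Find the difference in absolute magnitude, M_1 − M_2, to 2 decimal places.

M_1 − M_2 ≈ 11.65

Pogson: ΔM = −2.5 log₁₀(ratio) = −2.5 log₁₀(45700) = −2.5 × 4.6599 = -11.650
Star 2 is brighter so has the smaller magnitude: M_1 − M_2 is positive.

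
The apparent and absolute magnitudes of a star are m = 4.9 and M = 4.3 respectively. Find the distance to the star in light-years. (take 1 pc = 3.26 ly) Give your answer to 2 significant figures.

d ≈ 43 ly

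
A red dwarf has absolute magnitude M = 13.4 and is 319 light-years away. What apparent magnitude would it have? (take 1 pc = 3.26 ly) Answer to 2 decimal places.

m ≈ 18.35

d = 319 ly / 3.26 = 97.85 pc
m = M + 5 log₁₀ d − 5 = 13.4 + 5·1.9906 − 5 = 18.353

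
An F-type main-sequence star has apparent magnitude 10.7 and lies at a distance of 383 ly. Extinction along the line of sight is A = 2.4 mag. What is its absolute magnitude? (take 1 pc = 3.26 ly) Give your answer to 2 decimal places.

M ≈ 2.95

d = 383 ly / 3.26 = 117.5 pc
5 log₁₀(d/10 pc) = 5 log₁₀(117.5) − 5 = 5.350
M = m − 5 log₁₀(d/10) − A = 10.7 − 5.350 − 2.4 = 2.950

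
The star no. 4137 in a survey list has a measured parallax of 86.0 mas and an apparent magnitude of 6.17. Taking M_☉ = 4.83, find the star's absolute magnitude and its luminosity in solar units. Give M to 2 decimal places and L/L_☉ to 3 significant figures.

d = 1/p = 1000/86.0 mas = 11.63 pc
M = m − 5 log₁₀ d + 5 = 6.17 − 5·1.0655 + 5 = 5.842
M − M_☉ = 5.842 − 4.83 = 1.012
L/L_☉ = 10^(−0.4 × 1.012) = 0.3936

M ≈ 5.84; L/L_☉ ≈ 0.394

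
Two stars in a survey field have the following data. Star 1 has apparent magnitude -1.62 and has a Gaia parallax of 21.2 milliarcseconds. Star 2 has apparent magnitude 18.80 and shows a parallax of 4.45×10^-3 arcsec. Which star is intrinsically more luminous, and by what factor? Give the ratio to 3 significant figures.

Star 1 is more luminous, by a factor of 6.49×10^6.

Star 1: p = 21.2 mas = 0.0212″ → d = 1/p = 47.17 pc
Star 1: M = m − 5 log₁₀ d + 5 = -1.62 − 5·1.6737 + 5 = -4.988
Star 2: d = 1/p = 1/4.45×10^-3″ = 224.7 pc
Star 2: M = m − 5 log₁₀ d + 5 = 18.80 − 5·2.3516 + 5 = 12.042
ΔM = M_1 − M_2 = -4.988 − (12.042) = -17.030; smaller M is more luminous → Star 1.
L ratio = 10^(0.4 |ΔM|) = 10^6.812 = 6.487×10^6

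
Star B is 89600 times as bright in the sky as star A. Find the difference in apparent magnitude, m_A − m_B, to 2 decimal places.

m_A − m_B ≈ 12.38

Pogson: Δm = −2.5 log₁₀(ratio) = −2.5 log₁₀(89600) = −2.5 × 4.9523 = -12.381
Star B is brighter so has the smaller magnitude: m_A − m_B is positive.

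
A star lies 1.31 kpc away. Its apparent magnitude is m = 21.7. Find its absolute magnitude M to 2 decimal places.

M ≈ 11.11

d = 1.31 kpc = 1310 pc
5 log₁₀(d/10 pc) = 5 log₁₀(1310) − 5 = 10.586
M = m − 5 log₁₀(d/10) = 21.7 − 10.586 = 11.114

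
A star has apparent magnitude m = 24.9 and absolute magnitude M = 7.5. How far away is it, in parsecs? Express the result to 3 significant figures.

μ = m − M = 17.400
m − M = 5 log₁₀ d − 5
log₁₀ d = (m − M)/5 + 1 = 4.4800
d = 10^4.4800 = 30200 pc

d ≈ 30200 pc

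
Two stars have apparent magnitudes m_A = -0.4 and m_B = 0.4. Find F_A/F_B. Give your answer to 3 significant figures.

Δm = -0.4 − (0.4) = -0.8
Flux ratio = 10^(−0.4 Δm) = 10^(−0.4 × -0.8) = 10^0.320 = 2.089

F_A/F_B ≈ 2.09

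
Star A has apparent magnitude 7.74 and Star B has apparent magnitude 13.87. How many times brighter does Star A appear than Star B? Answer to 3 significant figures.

Δm = 7.74 − (13.87) = -6.13
Flux ratio = 10^(−0.4 Δm) = 10^(−0.4 × -6.13) = 10^2.452 = 283.1

283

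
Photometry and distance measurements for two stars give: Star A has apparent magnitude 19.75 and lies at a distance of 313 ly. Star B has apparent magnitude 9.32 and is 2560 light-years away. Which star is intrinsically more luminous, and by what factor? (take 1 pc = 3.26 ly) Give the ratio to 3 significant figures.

Star A: d = 313 ly / 3.26 = 96.01 pc
Star A: M = m − 5 log₁₀ d + 5 = 19.75 − 5·1.9823 + 5 = 14.838
Star B: d = 2560 ly / 3.26 = 785.3 pc
Star B: M = m − 5 log₁₀ d + 5 = 9.32 − 5·2.8950 + 5 = -0.155
ΔM = M_A − M_B = 14.838 − (-0.155) = 14.993; smaller M is more luminous → Star B.
L ratio = 10^(0.4 |ΔM|) = 10^5.997 = 994000

Star B is more luminous, by a factor of 994000.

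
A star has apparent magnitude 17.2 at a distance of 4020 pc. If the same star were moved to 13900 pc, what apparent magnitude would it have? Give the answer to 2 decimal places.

Flux ∝ 1/d², so Δm = 5 log₁₀(d₂/d₁) = 5 log₁₀(13900/4020) = 2.694
m₂ = m₁ + Δm = 17.2 + (2.694) = 19.894

m ≈ 19.89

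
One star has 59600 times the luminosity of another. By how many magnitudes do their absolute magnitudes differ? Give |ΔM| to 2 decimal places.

Pogson: ΔM = −2.5 log₁₀(ratio) = −2.5 log₁₀(59600) = −2.5 × 4.7752 = -11.938

|ΔM| ≈ 11.94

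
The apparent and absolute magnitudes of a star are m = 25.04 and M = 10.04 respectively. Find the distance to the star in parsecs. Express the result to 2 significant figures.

d ≈ 10000 pc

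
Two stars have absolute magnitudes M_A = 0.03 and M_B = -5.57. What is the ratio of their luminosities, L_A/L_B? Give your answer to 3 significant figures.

ΔM = M_A − M_B = 5.60
L_A/L_B = 10^(−0.4 ΔM) = 10^-2.240 = 5.754×10^-3

L_A/L_B ≈ 5.75×10^-3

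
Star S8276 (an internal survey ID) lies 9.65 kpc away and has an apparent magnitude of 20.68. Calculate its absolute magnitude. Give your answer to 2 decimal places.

d = 9.65 kpc = 9650 pc
5 log₁₀(d/10 pc) = 5 log₁₀(9650) − 5 = 14.923
M = m − 5 log₁₀(d/10) = 20.68 − 14.923 = 5.757

M ≈ 5.76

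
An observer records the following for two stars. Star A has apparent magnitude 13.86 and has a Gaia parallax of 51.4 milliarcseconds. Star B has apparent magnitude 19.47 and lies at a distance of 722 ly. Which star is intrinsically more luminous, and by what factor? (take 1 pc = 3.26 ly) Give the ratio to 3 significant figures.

Star A is more luminous, by a factor of 1.35.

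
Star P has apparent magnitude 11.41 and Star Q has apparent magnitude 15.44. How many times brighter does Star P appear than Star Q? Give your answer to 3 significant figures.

40.9

Magnitude difference = -4.03
Flux ratio = 10^(−0.4 Δm) = 10^(−0.4 × -4.03) = 10^1.612 = 40.93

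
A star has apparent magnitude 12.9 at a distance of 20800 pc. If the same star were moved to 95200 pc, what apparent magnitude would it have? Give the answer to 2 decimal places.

Flux ∝ 1/d², so Δm = 5 log₁₀(d₂/d₁) = 5 log₁₀(95200/20800) = 3.303
m₂ = m₁ + Δm = 12.9 + (3.303) = 16.203

m ≈ 16.20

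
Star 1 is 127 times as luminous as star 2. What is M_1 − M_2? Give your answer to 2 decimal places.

M_1 − M_2 ≈ -5.26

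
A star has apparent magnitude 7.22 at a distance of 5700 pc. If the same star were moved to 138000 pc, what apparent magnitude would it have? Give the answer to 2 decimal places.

Flux ∝ 1/d², so Δm = 5 log₁₀(d₂/d₁) = 5 log₁₀(138000/5700) = 6.920
m₂ = m₁ + Δm = 7.22 + (6.920) = 14.140

m ≈ 14.14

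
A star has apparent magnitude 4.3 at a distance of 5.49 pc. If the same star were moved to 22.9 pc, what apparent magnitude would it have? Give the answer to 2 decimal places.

m ≈ 7.40

Flux ∝ 1/d², so Δm = 5 log₁₀(d₂/d₁) = 5 log₁₀(22.9/5.49) = 3.101
m₂ = m₁ + Δm = 4.3 + (3.101) = 7.401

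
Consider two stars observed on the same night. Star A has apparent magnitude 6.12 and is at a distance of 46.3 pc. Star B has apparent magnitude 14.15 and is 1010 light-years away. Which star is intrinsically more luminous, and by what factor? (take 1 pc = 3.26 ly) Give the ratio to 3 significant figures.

Star A is more luminous, by a factor of 36.4.

Star A: M = m − 5 log₁₀ d + 5 = 6.12 − 5·1.6656 + 5 = 2.792
Star B: d = 1010 ly / 3.26 = 309.8 pc
Star B: M = m − 5 log₁₀ d + 5 = 14.15 − 5·2.4911 + 5 = 6.694
ΔM = M_A − M_B = 2.792 − (6.694) = -3.902; smaller M is more luminous → Star A.
L ratio = 10^(0.4 |ΔM|) = 10^1.561 = 36.39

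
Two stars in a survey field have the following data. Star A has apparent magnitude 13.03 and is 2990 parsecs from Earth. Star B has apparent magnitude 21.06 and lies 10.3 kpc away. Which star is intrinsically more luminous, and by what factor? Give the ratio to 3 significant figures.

Star A is more luminous, by a factor of 137.

Star A: M = m − 5 log₁₀ d + 5 = 13.03 − 5·3.4757 + 5 = 0.652
Star B: d = 10.3 kpc = 10300 pc
Star B: M = m − 5 log₁₀ d + 5 = 21.06 − 5·4.0128 + 5 = 5.996
ΔM = M_A − M_B = 0.652 − (5.996) = -5.344; smaller M is more luminous → Star A.
L ratio = 10^(0.4 |ΔM|) = 10^2.138 = 137.3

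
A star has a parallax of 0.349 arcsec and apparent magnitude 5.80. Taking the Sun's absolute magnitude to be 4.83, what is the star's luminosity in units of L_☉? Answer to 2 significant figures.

L/L_☉ ≈ 0.034

d = 1/p = 1/0.349″ = 2.865 pc
M = m − 5 log₁₀ d + 5 = 5.80 − 5·0.4572 + 5 = 8.514
M − M_☉ = 8.514 − 4.83 = 3.684
L/L_☉ = 10^(−0.4 × 3.684) = 0.03360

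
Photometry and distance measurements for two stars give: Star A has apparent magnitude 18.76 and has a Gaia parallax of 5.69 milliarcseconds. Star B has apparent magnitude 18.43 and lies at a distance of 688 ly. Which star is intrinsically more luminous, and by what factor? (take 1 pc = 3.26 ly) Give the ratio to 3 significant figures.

Star B is more luminous, by a factor of 1.95.

Star A: p = 5.69 mas = 5.69×10^-3″ → d = 1/p = 175.7 pc
Star A: M = m − 5 log₁₀ d + 5 = 18.76 − 5·2.2449 + 5 = 12.536
Star B: d = 688 ly / 3.26 = 211.0 pc
Star B: M = m − 5 log₁₀ d + 5 = 18.43 − 5·2.3244 + 5 = 11.808
ΔM = M_A − M_B = 12.536 − (11.808) = 0.727; smaller M is more luminous → Star B.
L ratio = 10^(0.4 |ΔM|) = 10^0.291 = 1.954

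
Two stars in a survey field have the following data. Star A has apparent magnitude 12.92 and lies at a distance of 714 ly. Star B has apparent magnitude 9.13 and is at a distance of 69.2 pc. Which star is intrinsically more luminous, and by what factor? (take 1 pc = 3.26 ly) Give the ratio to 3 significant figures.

Star A: d = 714 ly / 3.26 = 219.0 pc
Star A: M = m − 5 log₁₀ d + 5 = 12.92 − 5·2.3405 + 5 = 6.218
Star B: M = m − 5 log₁₀ d + 5 = 9.13 − 5·1.8401 + 5 = 4.929
ΔM = M_A − M_B = 6.218 − (4.929) = 1.288; smaller M is more luminous → Star B.
L ratio = 10^(0.4 |ΔM|) = 10^0.515 = 3.275

Star B is more luminous, by a factor of 3.28.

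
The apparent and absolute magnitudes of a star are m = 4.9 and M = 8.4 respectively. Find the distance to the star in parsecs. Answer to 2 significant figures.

d ≈ 2.0 pc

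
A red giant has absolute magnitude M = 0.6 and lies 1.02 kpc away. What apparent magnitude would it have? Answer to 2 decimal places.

m ≈ 10.64

d = 1.02 kpc = 1020 pc
m = M + 5 log₁₀ d − 5 = 0.6 + 5·3.0086 − 5 = 10.643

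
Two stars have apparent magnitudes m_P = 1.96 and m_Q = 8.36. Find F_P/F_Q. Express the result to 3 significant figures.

Δm = 1.96 − (8.36) = -6.40
Flux ratio = 10^(−0.4 Δm) = 10^(−0.4 × -6.40) = 10^2.560 = 363.1

F_P/F_Q ≈ 363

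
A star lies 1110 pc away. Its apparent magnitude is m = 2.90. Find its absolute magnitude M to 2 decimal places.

5 log₁₀(d/10 pc) = 5 log₁₀(1110) − 5 = 10.227
M = m − 5 log₁₀(d/10) = 2.90 − 10.227 = -7.327

M ≈ -7.33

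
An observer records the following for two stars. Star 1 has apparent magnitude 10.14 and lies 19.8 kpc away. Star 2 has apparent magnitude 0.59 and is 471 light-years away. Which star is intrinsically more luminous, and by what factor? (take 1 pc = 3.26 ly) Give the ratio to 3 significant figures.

Star 1 is more luminous, by a factor of 2.84.

Star 1: d = 19.8 kpc = 19800 pc
Star 1: M = m − 5 log₁₀ d + 5 = 10.14 − 5·4.2967 + 5 = -6.343
Star 2: d = 471 ly / 3.26 = 144.5 pc
Star 2: M = m − 5 log₁₀ d + 5 = 0.59 − 5·2.1598 + 5 = -5.209
ΔM = M_1 − M_2 = -6.343 − (-5.209) = -1.134; smaller M is more luminous → Star 1.
L ratio = 10^(0.4 |ΔM|) = 10^0.454 = 2.843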